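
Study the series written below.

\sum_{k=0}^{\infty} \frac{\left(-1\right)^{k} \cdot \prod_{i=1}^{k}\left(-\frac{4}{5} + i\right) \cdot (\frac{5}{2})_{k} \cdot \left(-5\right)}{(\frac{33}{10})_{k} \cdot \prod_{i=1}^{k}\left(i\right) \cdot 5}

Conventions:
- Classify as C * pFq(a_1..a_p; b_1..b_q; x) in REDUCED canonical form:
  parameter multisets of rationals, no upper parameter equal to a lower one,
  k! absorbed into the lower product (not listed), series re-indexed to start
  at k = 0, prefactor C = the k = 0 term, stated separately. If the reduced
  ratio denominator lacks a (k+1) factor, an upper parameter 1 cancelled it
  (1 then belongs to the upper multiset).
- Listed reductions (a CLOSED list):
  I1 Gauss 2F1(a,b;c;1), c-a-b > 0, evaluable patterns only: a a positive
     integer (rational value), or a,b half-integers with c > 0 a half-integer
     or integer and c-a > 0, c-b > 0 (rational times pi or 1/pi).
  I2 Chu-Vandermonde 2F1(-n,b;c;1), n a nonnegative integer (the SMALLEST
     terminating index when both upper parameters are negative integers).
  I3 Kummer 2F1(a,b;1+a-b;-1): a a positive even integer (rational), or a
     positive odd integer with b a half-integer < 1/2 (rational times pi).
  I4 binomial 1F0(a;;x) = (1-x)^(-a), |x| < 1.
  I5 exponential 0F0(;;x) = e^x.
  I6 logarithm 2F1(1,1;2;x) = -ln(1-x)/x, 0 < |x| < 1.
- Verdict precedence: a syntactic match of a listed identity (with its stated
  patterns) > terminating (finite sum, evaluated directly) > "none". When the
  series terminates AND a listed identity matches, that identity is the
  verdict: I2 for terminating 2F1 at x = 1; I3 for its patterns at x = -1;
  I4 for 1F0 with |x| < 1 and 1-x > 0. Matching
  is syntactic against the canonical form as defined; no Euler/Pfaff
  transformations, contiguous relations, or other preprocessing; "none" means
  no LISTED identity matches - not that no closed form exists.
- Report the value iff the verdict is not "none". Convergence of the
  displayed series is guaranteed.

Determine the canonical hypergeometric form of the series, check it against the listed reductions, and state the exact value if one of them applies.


Classification (C = -1): 2F1 with upper {\frac{1}{5}, \frac{5}{2}}, lower {\frac{33}{10}}, argument x = -1. Verdict: none (x = -1): each listed identity misses the multisets {\frac{1}{5}, \frac{5}{2}} ; {\frac{33}{10}}.

The tell: t_0 = -1 here, and the product of the first k integers (C = -1, x = -1) is k!.
Adjacent-term ratio: r(k) = -1 * (k+\frac{1}{5}) (k+\frac{5}{2}) / [(k+\frac{33}{10}) (k+1)] ; factor over Q: parameters, x = -1, and C = -1.


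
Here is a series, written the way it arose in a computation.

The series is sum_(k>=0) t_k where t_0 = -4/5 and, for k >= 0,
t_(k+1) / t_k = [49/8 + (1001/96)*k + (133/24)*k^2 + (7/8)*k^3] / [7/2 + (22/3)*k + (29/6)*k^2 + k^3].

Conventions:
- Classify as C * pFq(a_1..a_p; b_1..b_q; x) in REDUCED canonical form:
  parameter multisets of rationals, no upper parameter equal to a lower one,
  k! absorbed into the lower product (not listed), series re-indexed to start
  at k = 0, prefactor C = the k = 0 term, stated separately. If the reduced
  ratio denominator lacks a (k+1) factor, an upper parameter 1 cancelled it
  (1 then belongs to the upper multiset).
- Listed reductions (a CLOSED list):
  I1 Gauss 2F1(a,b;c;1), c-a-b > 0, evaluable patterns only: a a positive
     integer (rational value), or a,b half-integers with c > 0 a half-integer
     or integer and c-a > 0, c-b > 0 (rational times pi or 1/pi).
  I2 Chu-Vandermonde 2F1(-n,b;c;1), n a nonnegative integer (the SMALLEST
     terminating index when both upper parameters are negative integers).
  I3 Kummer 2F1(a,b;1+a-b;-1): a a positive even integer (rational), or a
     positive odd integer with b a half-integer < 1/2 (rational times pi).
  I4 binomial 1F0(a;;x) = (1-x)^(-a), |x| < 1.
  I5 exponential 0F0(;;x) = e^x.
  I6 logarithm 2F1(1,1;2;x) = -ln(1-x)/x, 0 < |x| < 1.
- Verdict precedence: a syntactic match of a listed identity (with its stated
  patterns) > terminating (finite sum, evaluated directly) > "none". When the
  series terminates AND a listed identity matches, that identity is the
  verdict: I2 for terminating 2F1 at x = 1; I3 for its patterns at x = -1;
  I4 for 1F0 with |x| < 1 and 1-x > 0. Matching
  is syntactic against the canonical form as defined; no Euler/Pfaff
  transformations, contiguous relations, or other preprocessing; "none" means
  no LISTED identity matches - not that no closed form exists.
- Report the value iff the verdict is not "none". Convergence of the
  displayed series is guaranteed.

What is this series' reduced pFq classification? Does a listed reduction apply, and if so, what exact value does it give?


Canonical form: C = -4/5 times 2F1 with upper {4/3, 7/2}, lower {7/3}, x = 7/8. Verdict: none. A 2F1 with upper {4/3, 7/2} fits none of I1-I6 at x = 7/8; the sum runs forever.

Structural cue: t_0 = -4/5 here, and roots of the ratio polynomials (C = -4/5) are the negated parameters.
Adjacent-term ratio: r(k) = (7/8) * (k+4/3) (k+7/2) / [(k+7/3) (k+1)] - rational in k. x = (7/8); t_0 = -4/5; negate the roots.


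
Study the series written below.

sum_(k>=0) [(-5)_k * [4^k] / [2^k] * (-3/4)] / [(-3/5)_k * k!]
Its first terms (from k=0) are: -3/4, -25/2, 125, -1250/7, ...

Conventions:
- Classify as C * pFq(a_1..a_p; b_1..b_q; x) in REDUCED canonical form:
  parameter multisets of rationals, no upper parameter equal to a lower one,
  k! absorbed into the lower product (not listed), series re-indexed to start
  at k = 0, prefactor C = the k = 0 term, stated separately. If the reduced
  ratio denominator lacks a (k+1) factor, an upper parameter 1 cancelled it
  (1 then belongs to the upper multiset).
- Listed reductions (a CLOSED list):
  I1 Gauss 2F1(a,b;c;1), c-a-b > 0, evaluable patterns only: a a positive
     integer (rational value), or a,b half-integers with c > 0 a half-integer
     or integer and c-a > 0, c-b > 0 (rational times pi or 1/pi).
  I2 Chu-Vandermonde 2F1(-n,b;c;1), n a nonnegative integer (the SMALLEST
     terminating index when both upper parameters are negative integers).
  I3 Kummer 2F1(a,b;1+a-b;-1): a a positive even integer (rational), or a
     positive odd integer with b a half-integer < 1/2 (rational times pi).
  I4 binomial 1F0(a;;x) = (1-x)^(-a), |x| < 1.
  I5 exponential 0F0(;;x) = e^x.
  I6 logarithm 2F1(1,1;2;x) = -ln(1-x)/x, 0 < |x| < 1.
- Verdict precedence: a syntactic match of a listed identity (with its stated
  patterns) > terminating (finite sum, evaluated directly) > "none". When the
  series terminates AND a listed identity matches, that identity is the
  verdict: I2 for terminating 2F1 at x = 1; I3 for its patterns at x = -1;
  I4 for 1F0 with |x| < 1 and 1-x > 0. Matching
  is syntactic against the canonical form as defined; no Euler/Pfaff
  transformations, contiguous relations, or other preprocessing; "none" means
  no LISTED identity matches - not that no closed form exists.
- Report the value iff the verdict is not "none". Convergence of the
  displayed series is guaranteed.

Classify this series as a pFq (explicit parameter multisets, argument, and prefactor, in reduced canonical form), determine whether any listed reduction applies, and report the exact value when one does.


Classification (C = -3/4): 1F1 with upper {-5}, lower {-3/5}, argument x = 2. Verdict: terminating at k = 5: the factor (-5)_k kills every later term; summing the 6 survivors is exact. Exact value: -557/476.

The tell: t_0 = -3/4 here, and the two k-th powers (prefactor -3/4) combine into one argument.
Consecutive-term ratio: r(k) = 2 * (k-5) / [(k-3/5) (k+1)] - poly over poly, x = 2 from leading terms; C = -3/4 at k = 0.


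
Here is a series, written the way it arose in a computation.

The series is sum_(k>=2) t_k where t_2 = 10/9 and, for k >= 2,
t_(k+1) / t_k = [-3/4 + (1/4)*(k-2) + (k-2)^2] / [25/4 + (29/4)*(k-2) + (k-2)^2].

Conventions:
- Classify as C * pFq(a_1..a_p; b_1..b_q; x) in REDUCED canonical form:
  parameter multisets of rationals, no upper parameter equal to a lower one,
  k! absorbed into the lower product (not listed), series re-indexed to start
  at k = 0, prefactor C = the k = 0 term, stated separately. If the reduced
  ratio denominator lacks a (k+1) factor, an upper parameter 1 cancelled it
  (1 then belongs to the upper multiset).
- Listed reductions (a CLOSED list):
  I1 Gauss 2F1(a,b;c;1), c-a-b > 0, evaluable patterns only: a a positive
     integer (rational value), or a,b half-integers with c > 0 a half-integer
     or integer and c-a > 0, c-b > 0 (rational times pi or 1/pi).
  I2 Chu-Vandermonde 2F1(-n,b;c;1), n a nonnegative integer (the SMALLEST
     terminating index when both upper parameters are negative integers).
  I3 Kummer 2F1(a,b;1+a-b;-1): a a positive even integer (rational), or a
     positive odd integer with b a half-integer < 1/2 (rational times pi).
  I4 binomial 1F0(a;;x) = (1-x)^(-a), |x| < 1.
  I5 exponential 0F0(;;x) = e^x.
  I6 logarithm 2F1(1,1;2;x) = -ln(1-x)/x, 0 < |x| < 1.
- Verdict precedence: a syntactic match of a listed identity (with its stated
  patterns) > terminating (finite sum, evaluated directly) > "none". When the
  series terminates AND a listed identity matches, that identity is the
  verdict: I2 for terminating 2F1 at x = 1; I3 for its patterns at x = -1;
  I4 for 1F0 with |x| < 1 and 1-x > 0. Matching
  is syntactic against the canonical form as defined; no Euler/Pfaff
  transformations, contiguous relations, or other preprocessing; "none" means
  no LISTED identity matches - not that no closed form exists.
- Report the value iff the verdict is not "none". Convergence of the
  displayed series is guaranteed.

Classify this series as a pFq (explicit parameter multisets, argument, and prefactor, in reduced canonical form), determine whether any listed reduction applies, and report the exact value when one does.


At argument 1: a 2F1 with upper {-3/4, 1}, lower {25/4}, scaled by C = 10/9. Verdict: Gauss (I1, integer-parameter pattern) applies (x = 1: the Gamma ratio telescopes since c-a-b = 6 > 0 and a = 1 in Z>0). Its exact value is 35/36.

Structural cue: t_0 being 10/9, factor the ratio over Q (C = 10/9): negated roots = parameters.
Ratio: r(k) = 1 * (k-3/4) (k+1) / [(k+25/4) (k+1)] - poly over poly, x = 1 from leading terms; C = 10/9 at k = 0.


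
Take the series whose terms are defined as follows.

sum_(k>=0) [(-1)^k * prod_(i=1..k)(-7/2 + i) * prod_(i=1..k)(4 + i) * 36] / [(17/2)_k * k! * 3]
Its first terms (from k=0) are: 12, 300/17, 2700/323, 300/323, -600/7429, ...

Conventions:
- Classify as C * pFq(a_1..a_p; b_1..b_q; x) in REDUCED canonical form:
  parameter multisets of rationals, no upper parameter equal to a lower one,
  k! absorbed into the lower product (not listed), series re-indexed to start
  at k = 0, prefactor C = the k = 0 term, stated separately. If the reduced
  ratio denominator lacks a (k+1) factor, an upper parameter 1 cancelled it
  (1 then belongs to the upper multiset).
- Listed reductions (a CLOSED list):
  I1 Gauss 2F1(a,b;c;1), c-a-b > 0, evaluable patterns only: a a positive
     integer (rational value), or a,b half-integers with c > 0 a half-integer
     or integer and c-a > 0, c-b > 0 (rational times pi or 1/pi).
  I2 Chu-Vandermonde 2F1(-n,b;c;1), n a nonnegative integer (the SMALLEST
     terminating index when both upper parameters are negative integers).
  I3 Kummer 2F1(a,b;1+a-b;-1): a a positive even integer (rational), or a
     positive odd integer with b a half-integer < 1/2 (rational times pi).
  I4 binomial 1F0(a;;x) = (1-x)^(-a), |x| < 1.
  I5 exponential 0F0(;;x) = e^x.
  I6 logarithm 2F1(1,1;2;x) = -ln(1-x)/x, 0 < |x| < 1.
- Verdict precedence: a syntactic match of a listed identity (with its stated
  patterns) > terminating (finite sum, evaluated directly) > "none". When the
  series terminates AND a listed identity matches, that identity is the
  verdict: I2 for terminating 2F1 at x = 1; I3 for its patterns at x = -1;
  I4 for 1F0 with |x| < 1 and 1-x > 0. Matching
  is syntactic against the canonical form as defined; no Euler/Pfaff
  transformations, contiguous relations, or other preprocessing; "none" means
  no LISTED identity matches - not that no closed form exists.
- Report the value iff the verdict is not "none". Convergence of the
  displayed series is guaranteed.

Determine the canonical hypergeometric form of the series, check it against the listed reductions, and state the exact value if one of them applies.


The series (x = -1) is 2F1: upper {-5/2, 5}, lower {17/2}, prefactor 12. Verdict at x = -1: Kummer (I3) matches (x = -1; c = 17/2 equals 1+a-b for upper {-5/2, 5}: listed pattern). Value: (405405/32768) * pi.

Structural cue: t_0 = 12 here, and the running product (C = 12, x = -1) telescopes to a rising factorial.
Adjacent-term ratio: r(k) = (-1) * (k-5/2) (k+5) / [(k+17/2) (k+1)] - rational in k. x = (-1); t_0 = 12; negate the roots.


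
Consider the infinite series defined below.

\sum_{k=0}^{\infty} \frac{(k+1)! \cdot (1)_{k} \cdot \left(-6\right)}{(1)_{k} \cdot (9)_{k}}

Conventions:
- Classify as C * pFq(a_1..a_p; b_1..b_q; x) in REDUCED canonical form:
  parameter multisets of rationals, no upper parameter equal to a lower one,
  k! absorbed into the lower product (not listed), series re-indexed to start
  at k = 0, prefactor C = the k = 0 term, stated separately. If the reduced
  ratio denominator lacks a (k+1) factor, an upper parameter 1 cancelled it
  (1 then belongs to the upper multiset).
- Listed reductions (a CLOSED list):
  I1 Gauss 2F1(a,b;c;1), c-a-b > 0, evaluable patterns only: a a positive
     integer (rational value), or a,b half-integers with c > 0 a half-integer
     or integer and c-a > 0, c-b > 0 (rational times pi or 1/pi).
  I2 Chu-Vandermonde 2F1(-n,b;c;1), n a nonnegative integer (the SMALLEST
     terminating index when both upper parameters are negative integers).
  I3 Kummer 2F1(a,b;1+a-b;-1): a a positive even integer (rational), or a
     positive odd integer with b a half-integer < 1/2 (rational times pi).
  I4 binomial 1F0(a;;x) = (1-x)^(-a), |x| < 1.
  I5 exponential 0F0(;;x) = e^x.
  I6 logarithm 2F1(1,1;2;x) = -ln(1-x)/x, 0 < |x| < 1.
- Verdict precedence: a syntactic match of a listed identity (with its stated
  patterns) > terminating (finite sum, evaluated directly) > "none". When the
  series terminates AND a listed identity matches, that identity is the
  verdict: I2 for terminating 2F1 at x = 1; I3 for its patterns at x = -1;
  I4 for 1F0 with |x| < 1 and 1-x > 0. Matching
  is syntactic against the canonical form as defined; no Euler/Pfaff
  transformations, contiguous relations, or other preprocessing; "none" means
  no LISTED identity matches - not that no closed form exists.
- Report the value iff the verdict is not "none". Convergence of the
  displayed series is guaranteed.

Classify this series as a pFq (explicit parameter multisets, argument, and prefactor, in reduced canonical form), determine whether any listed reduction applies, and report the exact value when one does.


Prefactor -6, argument 1: 2F1 with upper {1, 2} over lower {9}. Verdict at x = 1: Gauss (I1, integer-parameter pattern) matches (x = 1: the Gamma ratio telescopes since c-a-b = 6 > 0 and a = 1 in Z>0). Hence: -8.

Key observation: with t_0 = -6, (1)_k (C = -6, x = 1) is k! itself.
Adjacent-term ratio: r(k) = 1 * (k+1) (k+2) / [(k+9) (k+1)] - poly over poly, x = 1 from leading terms; C = -6 at k = 0.


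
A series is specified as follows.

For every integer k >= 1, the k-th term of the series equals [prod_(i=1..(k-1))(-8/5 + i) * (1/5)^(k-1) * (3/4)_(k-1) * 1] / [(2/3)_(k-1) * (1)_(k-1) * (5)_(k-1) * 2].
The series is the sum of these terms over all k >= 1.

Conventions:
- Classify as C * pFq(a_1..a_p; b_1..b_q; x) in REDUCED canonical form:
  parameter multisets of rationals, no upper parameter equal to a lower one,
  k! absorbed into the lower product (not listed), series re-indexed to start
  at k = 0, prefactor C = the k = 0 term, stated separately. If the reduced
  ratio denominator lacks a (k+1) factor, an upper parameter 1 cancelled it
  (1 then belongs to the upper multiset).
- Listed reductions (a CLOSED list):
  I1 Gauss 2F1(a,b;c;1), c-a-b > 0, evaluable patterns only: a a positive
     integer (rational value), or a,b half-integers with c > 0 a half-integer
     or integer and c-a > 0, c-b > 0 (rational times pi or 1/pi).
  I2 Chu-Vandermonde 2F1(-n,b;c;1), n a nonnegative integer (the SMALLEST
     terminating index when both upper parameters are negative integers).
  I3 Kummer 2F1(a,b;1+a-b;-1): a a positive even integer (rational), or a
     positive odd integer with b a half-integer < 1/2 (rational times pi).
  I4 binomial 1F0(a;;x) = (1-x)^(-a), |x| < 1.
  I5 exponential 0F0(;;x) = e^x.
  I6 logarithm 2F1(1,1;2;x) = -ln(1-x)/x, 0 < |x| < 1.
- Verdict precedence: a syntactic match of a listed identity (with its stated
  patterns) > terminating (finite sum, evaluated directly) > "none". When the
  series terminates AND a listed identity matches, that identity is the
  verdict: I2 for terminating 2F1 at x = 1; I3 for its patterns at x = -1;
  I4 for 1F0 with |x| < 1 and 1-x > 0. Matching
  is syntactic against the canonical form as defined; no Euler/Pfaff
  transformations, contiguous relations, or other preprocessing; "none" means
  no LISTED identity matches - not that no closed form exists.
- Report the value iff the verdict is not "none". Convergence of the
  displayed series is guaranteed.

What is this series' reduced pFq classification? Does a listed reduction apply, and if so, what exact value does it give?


The series (x = 1/5) is 2F2: upper {-3/5, 3/4}, lower {2/3, 5}, prefactor 1/2. Verdict: none here - no I1-I6 shape fits x = 1/5 with lower {2/3, 5}.

Key step: t_0 being 1/2, the constant factors (C = 1/2) combine into one prefactor.
Adjacent-term ratio: r(k) = (1/5) * (k-3/5) (k+3/4) / [(k+2/3) (k+5) (k+1)] ; factor over Q: parameters, x = (1/5), and C = 1/2.


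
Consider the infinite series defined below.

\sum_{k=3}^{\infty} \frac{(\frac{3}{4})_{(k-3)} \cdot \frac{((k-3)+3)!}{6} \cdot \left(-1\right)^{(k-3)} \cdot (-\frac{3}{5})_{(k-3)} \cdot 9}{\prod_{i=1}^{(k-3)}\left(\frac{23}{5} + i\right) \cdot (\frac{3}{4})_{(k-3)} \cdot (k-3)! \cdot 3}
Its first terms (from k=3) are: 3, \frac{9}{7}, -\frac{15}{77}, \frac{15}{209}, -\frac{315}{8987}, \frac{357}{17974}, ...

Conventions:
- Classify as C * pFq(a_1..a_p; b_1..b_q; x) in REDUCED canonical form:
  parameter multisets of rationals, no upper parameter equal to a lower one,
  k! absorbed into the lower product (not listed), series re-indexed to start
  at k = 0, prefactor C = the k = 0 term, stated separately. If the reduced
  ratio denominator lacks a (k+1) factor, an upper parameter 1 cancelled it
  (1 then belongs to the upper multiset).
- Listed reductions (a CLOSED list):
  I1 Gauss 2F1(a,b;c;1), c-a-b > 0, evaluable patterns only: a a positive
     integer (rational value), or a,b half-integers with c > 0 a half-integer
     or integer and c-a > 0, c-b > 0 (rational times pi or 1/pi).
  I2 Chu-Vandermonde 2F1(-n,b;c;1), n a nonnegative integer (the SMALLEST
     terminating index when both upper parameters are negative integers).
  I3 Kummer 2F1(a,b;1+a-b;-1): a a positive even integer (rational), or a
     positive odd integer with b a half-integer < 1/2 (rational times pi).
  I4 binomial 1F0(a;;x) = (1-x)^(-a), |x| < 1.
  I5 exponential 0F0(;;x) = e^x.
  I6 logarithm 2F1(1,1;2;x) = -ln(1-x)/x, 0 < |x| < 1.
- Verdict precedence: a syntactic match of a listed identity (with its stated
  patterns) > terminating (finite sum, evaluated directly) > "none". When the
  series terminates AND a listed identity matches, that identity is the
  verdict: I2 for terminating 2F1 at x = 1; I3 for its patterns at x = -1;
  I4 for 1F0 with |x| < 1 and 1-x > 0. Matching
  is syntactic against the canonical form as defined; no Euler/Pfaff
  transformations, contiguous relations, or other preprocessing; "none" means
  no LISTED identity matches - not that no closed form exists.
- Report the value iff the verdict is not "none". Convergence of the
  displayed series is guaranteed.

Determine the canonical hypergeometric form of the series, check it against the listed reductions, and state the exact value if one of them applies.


This is 3 * 2F1(-\frac{3}{5}, 4; \frac{28}{5}; -1) in reduced canonical form. Verdict: Kummer's theorem (I3) matches (x = -1; c = \frac{28}{5} equals 1+a-b for upper {-\frac{3}{5}, 4}: listed pattern). Sum: \frac{207}{50}.

Structural cue: t_0 = 3 here, and the parameter 3/4 appears in both the upper and lower lists and cancels.
Consecutive-term ratio: r(k) = -1 * (k-\frac{3}{5}) (k+4) / [(k+\frac{28}{5}) (k+1)] - rational in k, leading ratio -1; with t_0 = 3, classification follows.


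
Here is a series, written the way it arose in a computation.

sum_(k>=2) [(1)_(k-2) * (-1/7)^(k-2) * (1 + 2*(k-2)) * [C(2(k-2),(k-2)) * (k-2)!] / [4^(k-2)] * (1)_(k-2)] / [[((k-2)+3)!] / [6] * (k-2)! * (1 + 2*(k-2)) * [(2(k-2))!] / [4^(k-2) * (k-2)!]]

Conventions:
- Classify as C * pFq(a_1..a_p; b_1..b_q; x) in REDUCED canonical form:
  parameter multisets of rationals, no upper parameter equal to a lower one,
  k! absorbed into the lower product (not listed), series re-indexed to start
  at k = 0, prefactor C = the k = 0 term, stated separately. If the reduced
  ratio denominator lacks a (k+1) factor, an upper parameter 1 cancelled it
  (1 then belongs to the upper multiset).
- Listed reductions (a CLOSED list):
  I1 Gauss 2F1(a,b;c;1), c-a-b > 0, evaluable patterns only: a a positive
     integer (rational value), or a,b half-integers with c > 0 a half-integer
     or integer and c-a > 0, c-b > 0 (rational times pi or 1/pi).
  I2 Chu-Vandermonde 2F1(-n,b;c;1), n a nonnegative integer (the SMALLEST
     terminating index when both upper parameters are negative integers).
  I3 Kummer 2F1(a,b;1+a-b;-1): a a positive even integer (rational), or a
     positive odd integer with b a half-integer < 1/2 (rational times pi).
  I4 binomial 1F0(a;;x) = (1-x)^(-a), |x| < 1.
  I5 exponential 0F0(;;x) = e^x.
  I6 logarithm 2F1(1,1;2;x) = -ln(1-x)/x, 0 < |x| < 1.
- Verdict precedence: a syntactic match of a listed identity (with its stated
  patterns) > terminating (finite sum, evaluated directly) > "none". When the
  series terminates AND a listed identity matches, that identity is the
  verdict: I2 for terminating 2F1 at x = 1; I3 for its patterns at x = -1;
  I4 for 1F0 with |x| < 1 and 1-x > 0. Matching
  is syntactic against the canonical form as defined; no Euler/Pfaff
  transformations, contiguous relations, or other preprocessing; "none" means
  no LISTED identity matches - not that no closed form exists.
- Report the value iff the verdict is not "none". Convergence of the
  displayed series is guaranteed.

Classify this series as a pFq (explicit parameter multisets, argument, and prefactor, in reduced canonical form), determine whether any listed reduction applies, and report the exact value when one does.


Canonical form: C = 1 times 2F1 with upper {1, 1}, lower {4}, x = -1/7. Verdict: no listed reduction: x = -1/7 and upper {1, 1} fail every I1-I6 pattern.

First insight: t_0 = 1 here, and the denominator's factorial ratio (C = 1) is a lower Pochhammer.
Consecutive-term ratio: r(k) = (-1/7) * (k+1) (k+1) / [(k+4) (k+1)] ; factor over Q: parameters, x = (-1/7), and C = 1.


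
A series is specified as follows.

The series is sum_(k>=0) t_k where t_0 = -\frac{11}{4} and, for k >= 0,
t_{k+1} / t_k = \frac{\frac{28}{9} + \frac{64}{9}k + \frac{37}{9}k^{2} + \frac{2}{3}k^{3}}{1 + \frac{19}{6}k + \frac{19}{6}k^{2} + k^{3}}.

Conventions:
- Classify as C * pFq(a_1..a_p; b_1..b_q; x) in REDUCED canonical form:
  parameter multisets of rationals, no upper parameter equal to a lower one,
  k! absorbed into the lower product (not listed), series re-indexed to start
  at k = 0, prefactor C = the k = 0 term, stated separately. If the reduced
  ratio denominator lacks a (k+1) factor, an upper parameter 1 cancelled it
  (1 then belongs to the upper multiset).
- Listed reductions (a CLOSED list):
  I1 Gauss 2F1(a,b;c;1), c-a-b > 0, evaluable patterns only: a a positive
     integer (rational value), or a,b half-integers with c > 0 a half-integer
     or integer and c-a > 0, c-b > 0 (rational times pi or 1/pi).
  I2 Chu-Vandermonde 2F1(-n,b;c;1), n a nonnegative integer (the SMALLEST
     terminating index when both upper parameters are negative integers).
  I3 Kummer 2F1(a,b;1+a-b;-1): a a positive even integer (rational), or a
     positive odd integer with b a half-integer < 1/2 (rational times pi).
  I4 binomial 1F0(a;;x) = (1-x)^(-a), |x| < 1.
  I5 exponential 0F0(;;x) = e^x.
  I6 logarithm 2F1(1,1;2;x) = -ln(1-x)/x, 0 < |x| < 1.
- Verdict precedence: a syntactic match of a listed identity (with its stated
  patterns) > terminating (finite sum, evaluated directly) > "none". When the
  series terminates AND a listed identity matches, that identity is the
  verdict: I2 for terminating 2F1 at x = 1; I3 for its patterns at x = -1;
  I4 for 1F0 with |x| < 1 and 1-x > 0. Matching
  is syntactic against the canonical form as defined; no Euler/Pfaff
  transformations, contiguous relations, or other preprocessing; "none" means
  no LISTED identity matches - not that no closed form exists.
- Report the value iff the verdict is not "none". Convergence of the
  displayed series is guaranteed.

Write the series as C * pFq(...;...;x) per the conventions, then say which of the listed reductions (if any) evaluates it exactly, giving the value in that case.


Prefactor -\frac{11}{4}, argument \frac{2}{3}: 2F1 with upper {2, \frac{7}{2}} over lower {\frac{3}{2}}. Verdict: none here - no I1-I6 shape fits x = \frac{2}{3} with lower {\frac{3}{2}}.

Key observation: x = \frac{2}{3} and factor the ratio over Q (C = -11/4): negated roots = parameters.
Term ratio: r(k) = \frac{2}{3} * (k+2) (k+\frac{7}{2}) / [(k+\frac{3}{2}) (k+1)] ; factor over Q: parameters, x = \frac{2}{3}, and C = -\frac{11}{4}.


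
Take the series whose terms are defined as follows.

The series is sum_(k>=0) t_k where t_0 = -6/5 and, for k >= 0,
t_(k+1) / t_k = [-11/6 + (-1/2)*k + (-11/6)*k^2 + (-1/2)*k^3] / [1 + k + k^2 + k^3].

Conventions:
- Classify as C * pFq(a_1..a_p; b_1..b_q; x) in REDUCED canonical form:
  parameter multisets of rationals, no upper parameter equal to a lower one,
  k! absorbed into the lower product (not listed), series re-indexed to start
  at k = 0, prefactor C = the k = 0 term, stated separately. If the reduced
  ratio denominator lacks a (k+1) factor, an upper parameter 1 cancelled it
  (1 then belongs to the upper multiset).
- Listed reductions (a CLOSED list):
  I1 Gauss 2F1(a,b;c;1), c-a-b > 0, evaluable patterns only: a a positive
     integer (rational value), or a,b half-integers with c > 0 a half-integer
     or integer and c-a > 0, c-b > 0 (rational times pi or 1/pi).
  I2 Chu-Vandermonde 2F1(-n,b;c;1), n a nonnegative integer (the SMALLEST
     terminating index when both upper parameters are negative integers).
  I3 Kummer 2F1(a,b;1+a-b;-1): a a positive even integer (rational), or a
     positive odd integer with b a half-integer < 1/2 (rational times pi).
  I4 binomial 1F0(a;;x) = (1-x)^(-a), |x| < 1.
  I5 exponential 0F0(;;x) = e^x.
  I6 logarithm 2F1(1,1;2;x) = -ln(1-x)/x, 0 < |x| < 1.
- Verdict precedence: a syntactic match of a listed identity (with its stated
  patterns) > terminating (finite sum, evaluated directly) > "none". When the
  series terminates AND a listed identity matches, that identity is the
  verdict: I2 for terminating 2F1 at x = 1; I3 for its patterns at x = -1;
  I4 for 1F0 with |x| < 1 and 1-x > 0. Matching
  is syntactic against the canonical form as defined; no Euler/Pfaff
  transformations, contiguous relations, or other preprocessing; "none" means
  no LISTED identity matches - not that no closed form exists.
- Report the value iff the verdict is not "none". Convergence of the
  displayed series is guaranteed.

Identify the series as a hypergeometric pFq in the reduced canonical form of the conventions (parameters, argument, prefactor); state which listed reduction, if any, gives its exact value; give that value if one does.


First insight: with t_0 = -6/5, the ratio is unreduced: k^2 + 1 divides both sides (prefactor -6/5).
Step ratio: r(k) = (-1/2) * (k+11/3) / [(k+1)] - rational in k. x = (-1/2); t_0 = -6/5; negate the roots.

Classification (C = -6/5): 1F0 with upper {11/3}, lower {-}, argument x = -1/2. Verdict (x = -1/2): the binomial series (I4) applies (the 1F0 binomial series: exponent -11/3, x = -1/2). Value: (-6/5) * (3/2)^(-11/3).


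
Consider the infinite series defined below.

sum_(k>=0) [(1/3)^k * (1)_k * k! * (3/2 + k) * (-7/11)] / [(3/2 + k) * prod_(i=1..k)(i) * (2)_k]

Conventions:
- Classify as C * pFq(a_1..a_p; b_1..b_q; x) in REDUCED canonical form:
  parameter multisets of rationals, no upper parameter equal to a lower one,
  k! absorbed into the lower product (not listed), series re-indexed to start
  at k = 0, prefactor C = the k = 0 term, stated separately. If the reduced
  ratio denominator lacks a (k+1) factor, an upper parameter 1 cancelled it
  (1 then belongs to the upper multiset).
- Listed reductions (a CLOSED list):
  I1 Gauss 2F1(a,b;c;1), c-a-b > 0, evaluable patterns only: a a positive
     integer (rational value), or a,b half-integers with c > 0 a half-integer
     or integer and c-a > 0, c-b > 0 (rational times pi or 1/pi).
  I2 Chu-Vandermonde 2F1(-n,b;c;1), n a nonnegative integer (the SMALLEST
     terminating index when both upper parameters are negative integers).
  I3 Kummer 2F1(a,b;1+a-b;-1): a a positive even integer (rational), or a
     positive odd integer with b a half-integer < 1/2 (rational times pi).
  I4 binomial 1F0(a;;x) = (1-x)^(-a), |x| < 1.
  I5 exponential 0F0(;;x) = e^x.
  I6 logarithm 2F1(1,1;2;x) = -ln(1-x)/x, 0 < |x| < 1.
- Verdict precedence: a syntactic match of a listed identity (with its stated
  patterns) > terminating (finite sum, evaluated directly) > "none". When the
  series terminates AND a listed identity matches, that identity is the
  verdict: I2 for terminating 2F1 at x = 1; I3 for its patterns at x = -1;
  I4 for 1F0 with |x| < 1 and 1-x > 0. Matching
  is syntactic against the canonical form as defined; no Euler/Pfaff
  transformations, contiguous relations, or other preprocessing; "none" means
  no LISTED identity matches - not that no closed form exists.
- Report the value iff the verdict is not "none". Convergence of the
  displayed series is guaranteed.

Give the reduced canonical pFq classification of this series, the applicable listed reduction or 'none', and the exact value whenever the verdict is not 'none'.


With C = -7/11: the canonical form is 2F1(1, 1; 2; 1/3). Verdict (x = 1/3): the logarithmic series (I6) applies (the logarithm: parameters (1,1;2), x = 1/3). Exact value: (21/11) * ln(2/3).

Structural cue: with t_0 = -7/11, the factorial ratio (C = -7/11) (k+a-1)!/(a-1)! is a rising factorial (a)_k.
Step ratio: r(k) = (1/3) * (k+1) (k+1) / [(k+2) (k+1)] - poly over poly, x = (1/3) from leading terms; C = -7/11 at k = 0.


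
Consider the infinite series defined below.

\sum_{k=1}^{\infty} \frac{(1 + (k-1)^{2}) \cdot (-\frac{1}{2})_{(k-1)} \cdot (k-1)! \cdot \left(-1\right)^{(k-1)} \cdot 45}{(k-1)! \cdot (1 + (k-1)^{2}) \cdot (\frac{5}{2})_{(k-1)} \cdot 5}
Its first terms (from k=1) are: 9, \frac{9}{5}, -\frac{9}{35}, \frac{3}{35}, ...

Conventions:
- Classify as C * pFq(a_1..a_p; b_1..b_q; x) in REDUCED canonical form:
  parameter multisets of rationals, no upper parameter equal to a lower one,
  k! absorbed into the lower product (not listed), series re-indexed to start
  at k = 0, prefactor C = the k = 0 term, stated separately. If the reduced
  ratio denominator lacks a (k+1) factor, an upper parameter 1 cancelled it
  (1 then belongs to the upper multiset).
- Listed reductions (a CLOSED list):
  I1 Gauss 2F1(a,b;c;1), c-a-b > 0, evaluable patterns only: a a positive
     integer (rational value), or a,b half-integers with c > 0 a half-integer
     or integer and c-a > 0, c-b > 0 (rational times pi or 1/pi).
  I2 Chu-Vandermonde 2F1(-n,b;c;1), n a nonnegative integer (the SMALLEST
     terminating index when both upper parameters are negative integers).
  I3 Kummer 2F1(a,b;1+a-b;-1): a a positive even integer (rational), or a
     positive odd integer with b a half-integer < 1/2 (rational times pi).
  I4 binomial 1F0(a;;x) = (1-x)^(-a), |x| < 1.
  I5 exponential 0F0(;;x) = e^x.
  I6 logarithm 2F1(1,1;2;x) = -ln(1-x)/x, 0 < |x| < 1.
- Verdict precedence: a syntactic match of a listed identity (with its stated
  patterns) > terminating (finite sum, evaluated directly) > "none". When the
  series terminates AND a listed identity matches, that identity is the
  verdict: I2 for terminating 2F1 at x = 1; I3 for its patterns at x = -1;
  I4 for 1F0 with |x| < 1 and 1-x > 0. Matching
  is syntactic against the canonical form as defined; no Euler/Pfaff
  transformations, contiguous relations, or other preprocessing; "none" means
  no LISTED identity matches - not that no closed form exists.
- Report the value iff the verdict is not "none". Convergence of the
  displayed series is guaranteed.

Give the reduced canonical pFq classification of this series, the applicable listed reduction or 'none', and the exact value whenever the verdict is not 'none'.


First insight: x = -1 and the constant factors (C = 9, x = -1) combine into one prefactor.
Term ratio: r(k) = -1 * (k-\frac{1}{2}) (k+1) / [(k+\frac{5}{2}) (k+1)] - rational in k, leading ratio -1; with t_0 = 9, classification follows.

The series (x = -1) is 2F1: upper {-\frac{1}{2}, 1}, lower {\frac{5}{2}}, prefactor 9. Verdict (x = -1): the Kummer evaluation I3 applies (x = -1; c = \frac{5}{2} equals 1+a-b for upper {-\frac{1}{2}, 1}: listed pattern). Sum: \frac{27}{8} \cdot \pi.


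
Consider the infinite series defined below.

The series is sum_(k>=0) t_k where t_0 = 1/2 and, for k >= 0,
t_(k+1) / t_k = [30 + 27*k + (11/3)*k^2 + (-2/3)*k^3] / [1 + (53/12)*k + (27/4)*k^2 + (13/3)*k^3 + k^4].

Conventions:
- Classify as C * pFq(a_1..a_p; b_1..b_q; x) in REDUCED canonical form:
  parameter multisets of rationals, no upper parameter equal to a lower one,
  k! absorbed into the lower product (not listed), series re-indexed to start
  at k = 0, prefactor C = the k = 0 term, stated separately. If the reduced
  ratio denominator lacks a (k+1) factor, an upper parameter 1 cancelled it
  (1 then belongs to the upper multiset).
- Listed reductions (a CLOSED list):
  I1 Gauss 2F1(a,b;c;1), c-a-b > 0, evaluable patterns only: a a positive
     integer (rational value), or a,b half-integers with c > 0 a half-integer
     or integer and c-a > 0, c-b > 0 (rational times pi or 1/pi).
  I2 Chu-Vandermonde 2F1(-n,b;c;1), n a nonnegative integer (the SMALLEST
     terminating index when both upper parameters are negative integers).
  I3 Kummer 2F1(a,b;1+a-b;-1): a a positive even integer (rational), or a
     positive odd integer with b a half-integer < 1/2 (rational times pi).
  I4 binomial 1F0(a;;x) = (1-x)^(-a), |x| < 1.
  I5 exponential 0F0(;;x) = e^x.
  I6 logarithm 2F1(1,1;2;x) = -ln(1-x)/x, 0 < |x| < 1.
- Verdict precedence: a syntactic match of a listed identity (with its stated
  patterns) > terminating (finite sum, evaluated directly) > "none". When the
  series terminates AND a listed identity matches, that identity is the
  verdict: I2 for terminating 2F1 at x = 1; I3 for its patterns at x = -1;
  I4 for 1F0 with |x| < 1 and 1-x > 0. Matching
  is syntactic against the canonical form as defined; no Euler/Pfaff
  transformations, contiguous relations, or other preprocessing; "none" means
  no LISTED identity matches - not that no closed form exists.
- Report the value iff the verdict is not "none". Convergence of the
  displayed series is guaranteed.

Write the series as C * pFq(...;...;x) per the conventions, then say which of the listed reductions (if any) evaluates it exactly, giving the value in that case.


The tell: with t_0 = 1/2, the expanded ratio factors over Q; C = 1/2, roots give parameters.
Ratio: r(k) = (-2/3) * (k-10) (k+3) / [(k+1/2) (k+4/3) (k+1)] ; factor over Q: parameters, x = (-2/3), and C = 1/2.

Reduced: x = -2/3, 2F2, upper = {-10, 3}, lower = {1/2, 4/3}, C = 1/2. Verdict: terminating - the sum ends at index 10 because -10 is a negative integer; exact evaluation follows. Sum: 7330696802061109/47656921061750.


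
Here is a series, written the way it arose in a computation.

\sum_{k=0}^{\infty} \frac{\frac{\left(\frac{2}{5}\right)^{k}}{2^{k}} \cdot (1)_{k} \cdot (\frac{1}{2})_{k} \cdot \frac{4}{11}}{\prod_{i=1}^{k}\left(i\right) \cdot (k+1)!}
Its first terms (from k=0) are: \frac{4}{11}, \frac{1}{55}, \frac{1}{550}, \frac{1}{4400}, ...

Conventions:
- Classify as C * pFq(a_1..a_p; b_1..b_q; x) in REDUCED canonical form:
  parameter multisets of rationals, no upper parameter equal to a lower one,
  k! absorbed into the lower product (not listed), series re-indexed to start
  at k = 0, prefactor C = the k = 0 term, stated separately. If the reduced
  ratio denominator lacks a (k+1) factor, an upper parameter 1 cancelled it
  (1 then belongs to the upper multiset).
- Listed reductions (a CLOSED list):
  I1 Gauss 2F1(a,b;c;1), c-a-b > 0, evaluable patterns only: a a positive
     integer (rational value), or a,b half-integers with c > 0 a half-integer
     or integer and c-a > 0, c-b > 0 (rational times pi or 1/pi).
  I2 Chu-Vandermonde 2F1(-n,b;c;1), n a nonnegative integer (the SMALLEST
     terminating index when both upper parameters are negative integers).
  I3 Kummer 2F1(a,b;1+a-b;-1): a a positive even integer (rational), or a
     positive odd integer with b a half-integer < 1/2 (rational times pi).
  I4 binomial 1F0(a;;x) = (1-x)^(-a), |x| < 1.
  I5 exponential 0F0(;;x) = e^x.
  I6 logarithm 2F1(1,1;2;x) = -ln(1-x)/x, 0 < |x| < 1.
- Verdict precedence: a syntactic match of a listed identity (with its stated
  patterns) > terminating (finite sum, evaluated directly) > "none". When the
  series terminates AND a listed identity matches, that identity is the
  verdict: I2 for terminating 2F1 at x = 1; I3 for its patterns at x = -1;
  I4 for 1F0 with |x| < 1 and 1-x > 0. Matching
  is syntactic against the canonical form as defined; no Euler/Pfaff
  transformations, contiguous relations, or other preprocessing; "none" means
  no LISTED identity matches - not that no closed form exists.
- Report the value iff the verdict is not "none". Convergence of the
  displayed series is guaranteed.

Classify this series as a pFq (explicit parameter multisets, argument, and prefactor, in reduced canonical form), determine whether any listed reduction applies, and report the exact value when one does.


Prefactor \frac{4}{11}, argument \frac{1}{5}: 2F1 with upper {\frac{1}{2}, 1} over lower {2}. Verdict: none. Every listed pattern misses the 2F1 form at \frac{1}{5}, upper {\frac{1}{2}, 1}.

Structural cue: t_0 = \frac{4}{11} here, and the denominator's factorial ratio (C = 4/11) is a lower Pochhammer.
Step ratio: r(k) = \frac{1}{5} * (k+\frac{1}{2}) (k+1) / [(k+2) (k+1)] - rational in k, leading ratio \frac{1}{5}; with t_0 = \frac{4}{11}, classification follows.


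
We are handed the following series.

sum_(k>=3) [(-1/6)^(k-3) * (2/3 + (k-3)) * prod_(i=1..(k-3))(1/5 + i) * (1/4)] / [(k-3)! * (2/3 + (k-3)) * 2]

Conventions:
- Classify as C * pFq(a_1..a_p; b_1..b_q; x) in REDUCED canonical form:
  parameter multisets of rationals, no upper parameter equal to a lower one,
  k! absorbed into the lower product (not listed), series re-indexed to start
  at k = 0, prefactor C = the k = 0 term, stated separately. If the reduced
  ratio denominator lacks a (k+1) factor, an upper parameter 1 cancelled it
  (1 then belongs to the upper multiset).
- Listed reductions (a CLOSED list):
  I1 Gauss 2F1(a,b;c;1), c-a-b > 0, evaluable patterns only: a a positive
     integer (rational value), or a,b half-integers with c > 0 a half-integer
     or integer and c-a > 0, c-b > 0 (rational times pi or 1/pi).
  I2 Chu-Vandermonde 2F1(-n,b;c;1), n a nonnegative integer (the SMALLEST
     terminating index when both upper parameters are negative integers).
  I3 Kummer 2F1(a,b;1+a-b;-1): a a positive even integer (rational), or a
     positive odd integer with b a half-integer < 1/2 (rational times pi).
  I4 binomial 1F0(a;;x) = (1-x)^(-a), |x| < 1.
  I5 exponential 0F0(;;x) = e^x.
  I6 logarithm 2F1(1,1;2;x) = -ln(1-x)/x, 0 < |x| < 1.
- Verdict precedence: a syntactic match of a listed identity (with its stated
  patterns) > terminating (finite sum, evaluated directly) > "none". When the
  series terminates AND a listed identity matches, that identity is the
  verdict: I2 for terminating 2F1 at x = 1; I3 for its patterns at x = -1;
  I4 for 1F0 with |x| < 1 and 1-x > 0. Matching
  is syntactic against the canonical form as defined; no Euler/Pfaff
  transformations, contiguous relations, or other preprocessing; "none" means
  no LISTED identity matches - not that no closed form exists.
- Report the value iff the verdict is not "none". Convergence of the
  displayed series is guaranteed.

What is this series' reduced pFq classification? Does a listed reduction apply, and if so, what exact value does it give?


This is 1/8 * 1F0(6/5; -; -1/6) in reduced canonical form. Verdict: binomial (I4) matches (the 1F0 binomial series: exponent -6/5, x = -1/6). Its exact value is (1/8) * (7/6)^(-6/5).

The tell: with t_0 = 1/8, the constant factors (C = 1/8) combine into one prefactor.
Consecutive-term ratio: r(k) = (-1/6) * (k+6/5) / [(k+1)] - rational; roots negated = parameters, x = (-1/6), C = 1/8.
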